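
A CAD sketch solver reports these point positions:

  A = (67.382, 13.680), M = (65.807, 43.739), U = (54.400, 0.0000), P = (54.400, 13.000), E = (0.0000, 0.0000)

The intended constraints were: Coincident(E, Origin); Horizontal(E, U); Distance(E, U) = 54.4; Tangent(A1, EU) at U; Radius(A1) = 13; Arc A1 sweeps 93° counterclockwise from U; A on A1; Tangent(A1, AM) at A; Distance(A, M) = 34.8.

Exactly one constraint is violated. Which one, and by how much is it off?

Distance(A, M) = 34.8 — off by 4.70.

E = (0.00, 0.00) ✓; E.y = 0.00, U.y = 0.00 ✓; |EU| = 54.40 ✓; ∠(PU, UE) = 90.00° ✓; |PU| = 13.00 ✓; bearing(P→A) − bearing(P→U) = 93.00° ✓; |PA| = 13.00 ✓; ∠(PA, AM) = 90.00° ✓; |AM| = 30.10 ✗.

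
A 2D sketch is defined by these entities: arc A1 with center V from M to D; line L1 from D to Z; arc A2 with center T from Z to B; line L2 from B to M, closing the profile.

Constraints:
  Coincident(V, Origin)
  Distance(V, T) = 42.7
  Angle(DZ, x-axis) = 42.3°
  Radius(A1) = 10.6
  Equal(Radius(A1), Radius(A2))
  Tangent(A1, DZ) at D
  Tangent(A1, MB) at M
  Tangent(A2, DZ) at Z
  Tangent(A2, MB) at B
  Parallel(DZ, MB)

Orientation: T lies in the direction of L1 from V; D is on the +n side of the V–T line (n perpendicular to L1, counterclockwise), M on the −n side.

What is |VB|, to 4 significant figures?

44.00

The slot axis is L1's direction at 42.3°, so u = (cos 42.3°, sin 42.3°) = (0.7396, 0.6730) and n = (−sin 42.3°, cos 42.3°) = (-0.6730, 0.7396). V is at the origin and T lies 42.7 along u from V, so T = 42.7·u = (31.58, 28.74). Tangency of A1 to both parallel lines with radius 10.6 puts D and M at V ± 10.6·n: D = (-7.134, 7.840), M = (7.134, -7.840). Equal radii place Z and B the same way about T: Z = T + 10.6·n = (24.45, 36.58), B = T − 10.6·n = (38.72, 20.90). Then |VB| = |B − V| = 44.00.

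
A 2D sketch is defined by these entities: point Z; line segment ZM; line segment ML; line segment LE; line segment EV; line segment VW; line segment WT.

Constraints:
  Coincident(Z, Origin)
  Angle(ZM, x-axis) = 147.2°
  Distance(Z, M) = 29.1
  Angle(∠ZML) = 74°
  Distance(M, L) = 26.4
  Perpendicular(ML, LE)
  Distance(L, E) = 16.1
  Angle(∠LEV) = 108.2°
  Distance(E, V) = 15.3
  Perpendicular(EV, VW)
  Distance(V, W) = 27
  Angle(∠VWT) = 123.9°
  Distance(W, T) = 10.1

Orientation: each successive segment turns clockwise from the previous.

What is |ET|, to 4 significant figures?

33.36

EV is perpendicular to VW, so VW runs at 149.4°; with |VW| = 27.0, W = (-25.02, 21.61). ∠VWT = 123.9° gives WT at 93.30° from the x-axis; with |WT| = 10.1, T = (-25.60, 31.70). Then |ET| = |T − E| = 33.36.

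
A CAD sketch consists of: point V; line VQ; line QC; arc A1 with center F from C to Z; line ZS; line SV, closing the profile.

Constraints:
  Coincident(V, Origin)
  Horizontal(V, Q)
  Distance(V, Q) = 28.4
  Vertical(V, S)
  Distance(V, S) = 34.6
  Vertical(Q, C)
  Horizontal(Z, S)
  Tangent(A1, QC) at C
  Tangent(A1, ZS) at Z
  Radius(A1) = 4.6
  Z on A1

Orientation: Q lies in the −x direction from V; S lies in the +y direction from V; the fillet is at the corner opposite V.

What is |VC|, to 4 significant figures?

41.31

V is at the origin; VQ is horizontal with |VQ| = 28.4 and Q on the −x side, so Q = (-28.40, 0.000). V and S share the same x with |VS| = 34.6 and S on the +y side, so S = (0.000, 34.60). The virtual corner opposite V is at (-28.40, 34.60). Tangency of A1 to QC means the radius FC is perpendicular to QC and A1 meets ZS tangentially, so FZ is at right angles to ZS, with radius 4.6, so the center F sits 4.6 in from both sides at F = (-23.80, 30.00). That places the tangent points at C = (-28.40, 30.00) on QC and Z = (-23.80, 34.60) on ZS. Then |VC| = |C − V| = 41.31.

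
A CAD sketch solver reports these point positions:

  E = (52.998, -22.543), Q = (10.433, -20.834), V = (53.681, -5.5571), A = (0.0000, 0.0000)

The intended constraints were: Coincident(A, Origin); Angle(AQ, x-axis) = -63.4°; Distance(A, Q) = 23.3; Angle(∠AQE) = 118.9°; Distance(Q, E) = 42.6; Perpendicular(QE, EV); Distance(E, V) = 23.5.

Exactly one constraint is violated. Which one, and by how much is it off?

Distance(E, V) = 23.5 — off by 6.50.

A = (0.00, 0.00) ✓; AQ at -63.40° ✓; |AQ| = 23.30 ✓; ∠AQE = 118.9° ✓; |QE| = 42.60 ✓; ∠(QE, EV) = 90.00° ✓; |EV| = 17.00 ✗.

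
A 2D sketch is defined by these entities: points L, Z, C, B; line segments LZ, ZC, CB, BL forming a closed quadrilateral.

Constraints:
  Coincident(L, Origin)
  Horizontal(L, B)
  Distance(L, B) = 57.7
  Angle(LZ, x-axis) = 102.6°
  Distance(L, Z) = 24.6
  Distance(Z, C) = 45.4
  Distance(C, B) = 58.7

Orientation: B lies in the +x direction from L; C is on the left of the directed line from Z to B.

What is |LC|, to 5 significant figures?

60.207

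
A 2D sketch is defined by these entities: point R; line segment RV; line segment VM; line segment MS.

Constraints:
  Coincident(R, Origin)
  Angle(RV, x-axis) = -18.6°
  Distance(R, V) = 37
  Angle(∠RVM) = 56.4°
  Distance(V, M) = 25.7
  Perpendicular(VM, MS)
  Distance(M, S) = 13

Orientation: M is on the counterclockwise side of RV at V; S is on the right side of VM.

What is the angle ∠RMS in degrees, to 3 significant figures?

170°

∠RVM = 56.4°, so VM runs at -18.6° + (180° − 56.4°) = 105° from the x-axis; with |VM| = 25.7, M = V + 25.7·(cos 105°, sin 105°) = (28.4, 13.0). The perpendicularity gives MS at right angles to VM; with |MS| = 13.0 on the right of VM, S = M + 13.0·(0.966, 0.259) = (41.0, 16.4). Then cos ∠RMS = MR·MS / (|MR||MS|), giving 170°.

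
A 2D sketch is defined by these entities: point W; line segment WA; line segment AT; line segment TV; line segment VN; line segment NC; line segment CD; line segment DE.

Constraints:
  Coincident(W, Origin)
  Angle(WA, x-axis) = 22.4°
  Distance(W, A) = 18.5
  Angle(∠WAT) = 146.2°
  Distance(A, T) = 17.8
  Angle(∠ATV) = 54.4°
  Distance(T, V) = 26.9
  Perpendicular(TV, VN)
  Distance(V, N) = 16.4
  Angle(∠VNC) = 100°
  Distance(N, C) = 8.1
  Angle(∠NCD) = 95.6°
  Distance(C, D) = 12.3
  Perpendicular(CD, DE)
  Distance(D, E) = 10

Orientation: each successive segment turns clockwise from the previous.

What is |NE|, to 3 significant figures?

13.2

∠NCD = 95.6° gives CD at -31.4° from the x-axis; with |CD| = 12.3, D = (19.1, -2.76). CD is perpendicular to DE, so DE runs at -121°; with |DE| = 10.0, E = (13.9, -11.3). Then |NE| = |E − N| = 13.2.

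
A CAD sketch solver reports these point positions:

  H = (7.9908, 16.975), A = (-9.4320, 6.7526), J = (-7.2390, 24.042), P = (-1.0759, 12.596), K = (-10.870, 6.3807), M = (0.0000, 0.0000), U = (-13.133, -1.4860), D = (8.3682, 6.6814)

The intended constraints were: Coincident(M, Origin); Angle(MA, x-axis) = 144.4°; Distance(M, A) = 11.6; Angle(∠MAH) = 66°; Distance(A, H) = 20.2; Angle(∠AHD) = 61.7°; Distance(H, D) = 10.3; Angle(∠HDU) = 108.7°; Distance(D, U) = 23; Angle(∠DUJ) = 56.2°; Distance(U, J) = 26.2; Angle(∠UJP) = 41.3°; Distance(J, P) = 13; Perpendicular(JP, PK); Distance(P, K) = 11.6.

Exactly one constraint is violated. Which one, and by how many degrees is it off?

Perpendicular(JP, PK) — off by 4.10°.

M = (0.00, 0.00) ✓; MA at 144.4° ✓; |MA| = 11.60 ✓; ∠MAH = 66.00° ✓; |AH| = 20.20 ✓; ∠AHD = 61.70° ✓; |HD| = 10.30 ✓; ∠HDU = 108.7° ✓; |DU| = 23.00 ✓; ∠DUJ = 56.20° ✓; |UJ| = 26.20 ✓; ∠UJP = 41.30° ✓; |JP| = 13.00 ✓; ∠(JP, PK) = 85.90° ✗; |PK| = 11.60 ✓.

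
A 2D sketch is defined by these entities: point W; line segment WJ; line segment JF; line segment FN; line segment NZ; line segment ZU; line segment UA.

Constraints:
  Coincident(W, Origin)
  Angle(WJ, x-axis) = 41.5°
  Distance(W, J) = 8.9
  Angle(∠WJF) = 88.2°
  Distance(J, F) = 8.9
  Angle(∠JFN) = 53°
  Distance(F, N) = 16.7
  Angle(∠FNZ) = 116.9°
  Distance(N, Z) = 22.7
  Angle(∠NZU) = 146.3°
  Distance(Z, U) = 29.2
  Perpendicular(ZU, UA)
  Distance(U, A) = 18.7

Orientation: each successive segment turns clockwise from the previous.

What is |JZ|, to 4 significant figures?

25.29

W is at the origin; WJ runs at 41.5° with length 8.9, so J = (6.666, 5.897). ∠WJF = 88.2° gives JF at -50.30° from the x-axis; with |JF| = 8.9, F = (12.35, -0.9503). ∠JFN = 53.0° gives FN at -177.3° from the x-axis; with |FN| = 16.7, N = (-4.331, -1.737). ∠FNZ = 116.9° gives NZ at 119.6° from the x-axis; with |NZ| = 22.7, Z = (-15.54, 18.00). Then |JZ| = |Z − J| = 25.29.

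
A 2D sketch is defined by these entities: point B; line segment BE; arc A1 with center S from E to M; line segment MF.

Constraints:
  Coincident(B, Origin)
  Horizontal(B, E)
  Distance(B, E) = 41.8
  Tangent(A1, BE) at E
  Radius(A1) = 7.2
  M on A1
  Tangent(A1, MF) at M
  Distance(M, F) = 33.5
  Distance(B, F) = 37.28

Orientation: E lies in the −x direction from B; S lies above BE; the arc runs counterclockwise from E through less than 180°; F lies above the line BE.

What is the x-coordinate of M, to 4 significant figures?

-35.61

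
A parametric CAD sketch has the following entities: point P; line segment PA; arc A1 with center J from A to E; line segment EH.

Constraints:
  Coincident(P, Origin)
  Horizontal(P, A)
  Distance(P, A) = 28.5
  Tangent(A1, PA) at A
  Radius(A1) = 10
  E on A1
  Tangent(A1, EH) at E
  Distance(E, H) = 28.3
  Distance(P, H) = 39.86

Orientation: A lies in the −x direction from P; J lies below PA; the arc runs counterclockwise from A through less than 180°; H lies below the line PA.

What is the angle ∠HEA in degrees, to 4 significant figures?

112.0°

P is at the origin; P and A share the same y with |PA| = 28.5 and A on the −x side, so A = (-28.50, 0.000). Since A1 is tangent to PA there, JA ⟂ PA, so J = A + (0, -10) = (-28.50, -10.00). Since JE ⟂ EH (tangency), |JH| = √(10.0² + 28.3²) = 30.01 regardless of where E sits on A1. So H lies on both circle(P, 39.86) and circle(J, 30.01); the below-PA intersection is H = (-15.13, -36.87). E is the foot of the tangent from H: E = (-35.46, -17.18).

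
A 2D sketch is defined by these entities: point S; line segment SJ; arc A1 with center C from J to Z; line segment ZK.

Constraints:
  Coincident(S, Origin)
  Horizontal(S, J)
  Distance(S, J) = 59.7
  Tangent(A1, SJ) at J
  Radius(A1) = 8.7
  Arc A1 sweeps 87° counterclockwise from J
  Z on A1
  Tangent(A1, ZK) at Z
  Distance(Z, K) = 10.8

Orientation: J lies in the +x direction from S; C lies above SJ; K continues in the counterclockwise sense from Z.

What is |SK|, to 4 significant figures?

71.53

S is at the origin; SJ is horizontal with |SJ| = 59.7 and J on the +x side, so J = (59.70, 0.000). A1 meets SJ tangentially, so CJ is at right angles to SJ, so C = J + (0, 8.7) = (59.70, 8.700). On A1, J sits at bearing -90° from C; an 87° counterclockwise sweep puts Z at bearing -3°, so Z = C + 8.7·(cos -3°, sin -3°) = (68.39, 8.245). A1 meets ZK tangentially, so CZ is at right angles to ZK, so ZK runs along (−sin -3°, cos -3°); with |ZK| = 10.8, K = (68.95, 19.03). Then |SK| = |K − S| = 71.53.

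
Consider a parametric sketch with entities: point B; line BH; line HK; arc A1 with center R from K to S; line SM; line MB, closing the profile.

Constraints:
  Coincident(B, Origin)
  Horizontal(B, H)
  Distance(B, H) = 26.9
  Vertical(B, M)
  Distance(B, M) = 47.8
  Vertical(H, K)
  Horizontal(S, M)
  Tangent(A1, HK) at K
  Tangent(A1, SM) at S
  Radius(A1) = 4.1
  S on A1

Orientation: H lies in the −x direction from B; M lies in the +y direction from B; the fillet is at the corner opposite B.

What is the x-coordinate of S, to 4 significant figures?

-22.80

B is at the origin; B and H share the same y with |BH| = 26.9 and H on the −x side, so H = (-26.90, 0.000). BM is vertical with |BM| = 47.8 and M on the +y side, so M = (0.000, 47.80). The virtual corner opposite B is at (-26.90, 47.80). Tangency of A1 to HK means the radius RK is perpendicular to HK and tangency of A1 to SM means the radius RS is perpendicular to SM, with radius 4.1, so the center R sits 4.1 in from both sides at R = (-22.80, 43.70). That places the tangent points at K = (-26.90, 43.70) on HK and S = (-22.80, 47.80) on SM. So S.x = -22.80.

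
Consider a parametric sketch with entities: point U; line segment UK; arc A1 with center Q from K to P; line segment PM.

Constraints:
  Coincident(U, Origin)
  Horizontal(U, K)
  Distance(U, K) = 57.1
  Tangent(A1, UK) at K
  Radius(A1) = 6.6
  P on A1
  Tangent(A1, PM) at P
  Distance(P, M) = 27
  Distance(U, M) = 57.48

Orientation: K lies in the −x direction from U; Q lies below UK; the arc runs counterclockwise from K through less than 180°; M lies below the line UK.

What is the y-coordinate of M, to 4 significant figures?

-32.62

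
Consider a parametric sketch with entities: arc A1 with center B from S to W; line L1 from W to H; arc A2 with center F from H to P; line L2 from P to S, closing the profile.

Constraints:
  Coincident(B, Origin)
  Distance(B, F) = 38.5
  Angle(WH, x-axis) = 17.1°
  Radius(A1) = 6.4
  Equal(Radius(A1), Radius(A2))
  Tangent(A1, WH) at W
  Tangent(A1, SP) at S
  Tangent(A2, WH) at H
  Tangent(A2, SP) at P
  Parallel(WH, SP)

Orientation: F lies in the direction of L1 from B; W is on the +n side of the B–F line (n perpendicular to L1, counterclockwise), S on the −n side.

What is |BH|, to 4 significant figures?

39.03

The slot axis is L1's direction at 17.1°, so u = (cos 17.1°, sin 17.1°) = (0.9558, 0.2940) and n = (−sin 17.1°, cos 17.1°) = (-0.2940, 0.9558). B is at the origin and F lies 38.5 along u from B, so F = 38.5·u = (36.80, 11.32). Tangency of A1 to both parallel lines with radius 6.4 puts W and S at B ± 6.4·n: W = (-1.882, 6.117), S = (1.882, -6.117). Equal radii place H and P the same way about F: H = F + 6.4·n = (34.92, 17.44), P = F − 6.4·n = (38.68, 5.203). Then |BH| = |H − B| = 39.03.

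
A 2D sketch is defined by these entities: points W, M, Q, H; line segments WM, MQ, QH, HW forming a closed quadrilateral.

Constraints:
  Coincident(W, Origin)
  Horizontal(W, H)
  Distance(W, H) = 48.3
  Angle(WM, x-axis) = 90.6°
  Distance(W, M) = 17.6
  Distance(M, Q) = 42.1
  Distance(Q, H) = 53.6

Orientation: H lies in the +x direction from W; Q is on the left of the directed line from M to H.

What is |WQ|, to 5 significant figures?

56.483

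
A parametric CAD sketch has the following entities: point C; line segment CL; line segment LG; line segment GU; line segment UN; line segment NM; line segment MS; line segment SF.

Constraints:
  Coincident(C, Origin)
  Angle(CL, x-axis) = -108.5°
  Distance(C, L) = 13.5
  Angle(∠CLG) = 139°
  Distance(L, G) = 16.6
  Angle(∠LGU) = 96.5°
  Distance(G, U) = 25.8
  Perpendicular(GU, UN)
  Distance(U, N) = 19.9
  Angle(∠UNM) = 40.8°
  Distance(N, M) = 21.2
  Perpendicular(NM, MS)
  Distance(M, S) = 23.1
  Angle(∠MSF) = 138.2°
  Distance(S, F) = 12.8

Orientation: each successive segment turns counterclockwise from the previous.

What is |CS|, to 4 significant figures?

45.50

∠UNM = 40.8° gives NM at -114.8° from the x-axis; with |NM| = 21.2, M = (12.49, -21.14). NM ⟂ MS, so MS runs at -24.80°; with |MS| = 23.1, S = (33.46, -30.83). Then |CS| = |S − C| = 45.50.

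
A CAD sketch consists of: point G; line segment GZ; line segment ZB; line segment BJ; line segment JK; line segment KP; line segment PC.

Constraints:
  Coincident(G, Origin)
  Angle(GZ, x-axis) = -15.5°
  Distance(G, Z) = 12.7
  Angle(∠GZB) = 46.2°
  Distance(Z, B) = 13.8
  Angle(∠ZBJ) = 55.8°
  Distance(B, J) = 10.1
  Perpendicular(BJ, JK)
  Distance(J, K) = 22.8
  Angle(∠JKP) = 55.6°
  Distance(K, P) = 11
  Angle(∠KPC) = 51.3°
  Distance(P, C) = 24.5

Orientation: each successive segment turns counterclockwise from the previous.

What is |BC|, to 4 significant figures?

26.23

∠JKP = 55.6° gives KP at 96.90° from the x-axis; with |KP| = 11.0, P = (19.93, 0.1903). ∠KPC = 51.3° gives PC at -134.4° from the x-axis; with |PC| = 24.5, C = (2.793, -17.31). Then |BC| = |C − B| = 26.23.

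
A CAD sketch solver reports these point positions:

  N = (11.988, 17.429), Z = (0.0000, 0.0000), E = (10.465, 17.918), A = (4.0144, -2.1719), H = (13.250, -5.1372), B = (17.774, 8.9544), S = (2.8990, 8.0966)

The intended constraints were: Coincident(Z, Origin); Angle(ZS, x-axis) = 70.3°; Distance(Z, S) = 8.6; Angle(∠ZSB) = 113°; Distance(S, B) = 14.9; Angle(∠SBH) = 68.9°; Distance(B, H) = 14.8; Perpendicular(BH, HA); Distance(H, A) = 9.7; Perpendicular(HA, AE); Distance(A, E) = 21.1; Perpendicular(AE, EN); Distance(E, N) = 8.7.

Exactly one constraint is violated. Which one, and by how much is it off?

Distance(E, N) = 8.7 — off by 7.10.

Z = (0.00, 0.00) ✓; ZS at 70.30° ✓; |ZS| = 8.600 ✓; ∠ZSB = 113.0° ✓; |SB| = 14.90 ✓; ∠SBH = 68.90° ✓; |BH| = 14.80 ✓; ∠(BH, HA) = 90.00° ✓; |HA| = 9.700 ✓; ∠(HA, AE) = 90.00° ✓; |AE| = 21.10 ✓; ∠(AE, EN) = 90.00° ✓; |EN| = 1.600 ✗.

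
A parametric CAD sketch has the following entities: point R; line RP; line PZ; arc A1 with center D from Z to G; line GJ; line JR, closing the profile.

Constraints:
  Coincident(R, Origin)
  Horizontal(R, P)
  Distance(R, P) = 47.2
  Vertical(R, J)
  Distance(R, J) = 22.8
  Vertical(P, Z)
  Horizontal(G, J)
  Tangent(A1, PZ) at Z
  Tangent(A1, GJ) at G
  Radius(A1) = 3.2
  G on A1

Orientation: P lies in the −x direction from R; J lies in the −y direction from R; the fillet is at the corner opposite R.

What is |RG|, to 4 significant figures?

49.56

R is at the origin; R and P share the same y with |RP| = 47.2 and P on the −x side, so P = (-47.20, 0.000). R and J share the same x with |RJ| = 22.8 and J on the −y side, so J = (0.000, -22.80). The virtual corner opposite R is at (-47.20, -22.80). Tangency of A1 to PZ means the radius DZ is perpendicular to PZ and the tangent condition forces DG to be normal to GJ, with radius 3.2, so the center D sits 3.2 in from both sides at D = (-44.00, -19.60). That places the tangent points at Z = (-47.20, -19.60) on PZ and G = (-44.00, -22.80) on GJ. Then |RG| = |G − R| = 49.56.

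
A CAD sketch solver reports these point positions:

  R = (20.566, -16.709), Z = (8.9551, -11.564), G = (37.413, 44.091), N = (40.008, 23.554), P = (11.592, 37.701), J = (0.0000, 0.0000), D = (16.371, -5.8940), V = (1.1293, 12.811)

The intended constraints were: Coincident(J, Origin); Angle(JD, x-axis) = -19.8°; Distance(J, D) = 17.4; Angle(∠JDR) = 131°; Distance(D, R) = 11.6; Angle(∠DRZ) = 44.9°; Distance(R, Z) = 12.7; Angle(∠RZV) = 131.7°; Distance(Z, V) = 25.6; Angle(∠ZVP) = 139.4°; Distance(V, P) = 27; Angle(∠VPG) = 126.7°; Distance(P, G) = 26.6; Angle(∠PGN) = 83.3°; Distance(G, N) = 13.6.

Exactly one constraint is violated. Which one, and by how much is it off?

Distance(G, N) = 13.6 — off by 7.10.

J = (0.00, 0.00) ✓; JD at -19.80° ✓; |JD| = 17.40 ✓; ∠JDR = 131.0° ✓; |DR| = 11.60 ✓; ∠DRZ = 44.90° ✓; |RZ| = 12.70 ✓; ∠RZV = 131.7° ✓; |ZV| = 25.60 ✓; ∠ZVP = 139.4° ✓; |VP| = 27.00 ✓; ∠VPG = 126.7° ✓; |PG| = 26.60 ✓; ∠PGN = 83.30° ✓; |GN| = 20.70 ✗.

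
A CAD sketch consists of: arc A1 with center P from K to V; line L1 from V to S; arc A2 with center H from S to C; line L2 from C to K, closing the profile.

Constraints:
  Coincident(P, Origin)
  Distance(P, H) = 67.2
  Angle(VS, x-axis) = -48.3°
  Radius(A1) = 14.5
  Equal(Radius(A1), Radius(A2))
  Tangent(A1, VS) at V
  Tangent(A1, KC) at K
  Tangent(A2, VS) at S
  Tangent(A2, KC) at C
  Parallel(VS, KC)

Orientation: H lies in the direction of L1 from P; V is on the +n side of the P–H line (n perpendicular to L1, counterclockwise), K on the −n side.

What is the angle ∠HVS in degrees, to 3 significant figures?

12.2°

Tangency of A1 to both parallel lines with radius 14.5 puts V and K at P ± 14.5·n: V = (10.8, 9.65), K = (-10.8, -9.65). Equal radii place S and C the same way about H: S = H + 14.5·n = (55.5, -40.5), C = H − 14.5·n = (33.9, -59.8). Then cos ∠HVS = VH·VS / (|VH||VS|), giving 12.2°.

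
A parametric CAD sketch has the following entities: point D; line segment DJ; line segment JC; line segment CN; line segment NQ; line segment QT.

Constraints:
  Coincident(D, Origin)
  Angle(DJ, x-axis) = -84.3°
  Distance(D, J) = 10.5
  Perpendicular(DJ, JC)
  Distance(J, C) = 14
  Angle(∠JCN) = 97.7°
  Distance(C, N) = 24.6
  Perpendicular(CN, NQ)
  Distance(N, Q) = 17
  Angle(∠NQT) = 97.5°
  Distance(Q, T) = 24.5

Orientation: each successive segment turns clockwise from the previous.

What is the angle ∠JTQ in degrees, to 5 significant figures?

101.56°

The perpendicularity gives NQ at right angles to CN, so NQ runs at 13.400°; with |NQ| = 17.0, Q = (-2.0517, 16.031). ∠NQT = 97.5° gives QT at -69.100° from the x-axis; with |QT| = 24.5, T = (6.6884, -6.8566). Then cos ∠JTQ = TJ·TQ / (|TJ||TQ|), giving 101.56°.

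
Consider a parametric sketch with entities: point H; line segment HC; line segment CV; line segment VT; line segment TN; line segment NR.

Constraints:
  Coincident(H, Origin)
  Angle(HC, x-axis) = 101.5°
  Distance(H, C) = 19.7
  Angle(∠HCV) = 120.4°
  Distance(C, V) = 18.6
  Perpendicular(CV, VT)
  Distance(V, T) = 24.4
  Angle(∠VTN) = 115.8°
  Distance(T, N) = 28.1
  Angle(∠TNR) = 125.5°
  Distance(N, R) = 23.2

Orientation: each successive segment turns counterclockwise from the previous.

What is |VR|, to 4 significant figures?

52.28

H is at the origin; HC runs at 101.5° with length 19.7, so C = (-3.928, 19.30). ∠HCV = 120.4° gives CV at 161.1° from the x-axis; with |CV| = 18.6, V = (-21.52, 25.33). The perpendicularity gives VT at right angles to CV, so VT runs at -108.9°; with |VT| = 24.4, T = (-29.43, 2.245). ∠VTN = 115.8° gives TN at -44.70° from the x-axis; with |TN| = 28.1, N = (-9.455, -17.52). ∠TNR = 125.5° gives NR at 9.800° from the x-axis; with |NR| = 23.2, R = (13.41, -13.57). Then |VR| = |R − V| = 52.28.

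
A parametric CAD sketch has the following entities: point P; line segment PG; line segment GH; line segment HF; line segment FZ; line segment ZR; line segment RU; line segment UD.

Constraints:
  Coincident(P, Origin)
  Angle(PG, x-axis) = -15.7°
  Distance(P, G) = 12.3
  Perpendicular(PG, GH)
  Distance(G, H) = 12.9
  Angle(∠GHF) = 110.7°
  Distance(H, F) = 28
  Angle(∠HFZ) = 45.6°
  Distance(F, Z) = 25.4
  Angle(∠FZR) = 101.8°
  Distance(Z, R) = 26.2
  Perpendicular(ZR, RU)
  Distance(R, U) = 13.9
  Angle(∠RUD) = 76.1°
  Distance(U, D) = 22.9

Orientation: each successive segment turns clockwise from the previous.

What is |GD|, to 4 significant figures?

16.27

P is at the origin; PG runs at -15.7° with length 12.3, so G = (11.84, -3.328). PG is perpendicular to GH, so GH runs at -105.7°; with |GH| = 12.9, H = (8.350, -15.75). ∠GHF = 110.7° gives HF at -175.0° from the x-axis; with |HF| = 28.0, F = (-19.54, -18.19). ∠HFZ = 45.6° gives FZ at 50.60° from the x-axis; with |FZ| = 25.4, Z = (-3.421, 1.440). ∠FZR = 101.8° gives ZR at -27.60° from the x-axis; with |ZR| = 26.2, R = (19.80, -10.70). ZR ⟂ RU, so RU runs at -117.6°; with |RU| = 13.9, U = (13.36, -23.02). ∠RUD = 76.1° gives UD at 138.5° from the x-axis; with |UD| = 22.9, D = (-3.793, -7.843). Then |GD| = |D − G| = 16.27.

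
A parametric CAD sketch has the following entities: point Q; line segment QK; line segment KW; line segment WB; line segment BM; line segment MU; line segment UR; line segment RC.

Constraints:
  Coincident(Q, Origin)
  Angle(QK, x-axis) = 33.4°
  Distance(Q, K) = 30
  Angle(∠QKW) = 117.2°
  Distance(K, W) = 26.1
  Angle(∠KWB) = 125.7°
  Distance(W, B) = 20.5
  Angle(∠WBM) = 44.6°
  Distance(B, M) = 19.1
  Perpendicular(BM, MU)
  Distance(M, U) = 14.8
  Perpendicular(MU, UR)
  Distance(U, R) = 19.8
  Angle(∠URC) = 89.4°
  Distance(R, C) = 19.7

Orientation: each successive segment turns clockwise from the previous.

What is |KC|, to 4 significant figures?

43.45

Q is at the origin; QK runs at 33.4° with length 30.0, so K = (25.05, 16.51). ∠QKW = 117.2° gives KW at -29.40° from the x-axis; with |KW| = 26.1, W = (47.78, 3.702). ∠KWB = 125.7° gives WB at -83.70° from the x-axis; with |WB| = 20.5, B = (50.03, -16.67). ∠WBM = 44.6° gives BM at 140.9° from the x-axis; with |BM| = 19.1, M = (35.21, -4.628). The perpendicularity gives MU at right angles to BM, so MU runs at 50.90°; with |MU| = 14.8, U = (44.55, 6.857). MU ⟂ UR, so UR runs at -39.10°; with |UR| = 19.8, R = (59.91, -5.630). ∠URC = 89.4° gives RC at -129.7° from the x-axis; with |RC| = 19.7, C = (47.33, -20.79). Then |KC| = |C − K| = 43.45.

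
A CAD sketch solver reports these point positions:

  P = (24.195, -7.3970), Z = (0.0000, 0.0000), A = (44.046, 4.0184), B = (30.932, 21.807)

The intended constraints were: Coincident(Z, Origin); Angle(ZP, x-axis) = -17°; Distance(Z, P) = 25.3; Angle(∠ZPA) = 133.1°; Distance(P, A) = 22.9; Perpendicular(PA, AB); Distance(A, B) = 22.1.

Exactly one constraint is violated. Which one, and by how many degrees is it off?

Perpendicular(PA, AB) — off by 6.50°.

Z = (0.00, 0.00) ✓; ZP at -17.00° ✓; |ZP| = 25.30 ✓; ∠ZPA = 133.1° ✓; |PA| = 22.90 ✓; ∠(PA, AB) = 96.50° ✗; |AB| = 22.10 ✓.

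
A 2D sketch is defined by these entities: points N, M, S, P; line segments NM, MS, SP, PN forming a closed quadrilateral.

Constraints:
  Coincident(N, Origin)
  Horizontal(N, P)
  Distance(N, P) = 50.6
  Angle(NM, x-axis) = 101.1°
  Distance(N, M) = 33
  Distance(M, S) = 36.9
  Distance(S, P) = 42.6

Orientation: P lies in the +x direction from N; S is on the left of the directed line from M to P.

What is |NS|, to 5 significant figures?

48.073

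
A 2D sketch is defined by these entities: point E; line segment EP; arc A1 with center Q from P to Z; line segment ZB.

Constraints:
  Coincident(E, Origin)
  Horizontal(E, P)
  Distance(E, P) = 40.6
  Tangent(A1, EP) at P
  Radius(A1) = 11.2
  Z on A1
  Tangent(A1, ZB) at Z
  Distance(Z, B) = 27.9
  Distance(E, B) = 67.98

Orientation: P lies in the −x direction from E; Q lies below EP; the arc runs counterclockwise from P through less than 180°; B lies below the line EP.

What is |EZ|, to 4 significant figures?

52.25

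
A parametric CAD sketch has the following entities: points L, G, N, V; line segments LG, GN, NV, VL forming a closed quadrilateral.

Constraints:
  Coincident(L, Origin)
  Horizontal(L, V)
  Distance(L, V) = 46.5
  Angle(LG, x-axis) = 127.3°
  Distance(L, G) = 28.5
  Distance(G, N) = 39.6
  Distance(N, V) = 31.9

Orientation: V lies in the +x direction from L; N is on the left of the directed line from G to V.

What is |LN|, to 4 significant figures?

30.46

L is at the origin; LV is horizontal with |LV| = 46.5 and V in +x, so V = (46.5, 0). LG runs at 127.3° with |LG| = 28.5, so G = (-17.27, 22.67). N is determined by |GN| = 39.6 and |NV| = 31.9 together: it lies at the intersection of circle(G, 39.6) and circle(V, 31.9). With |GV| = 67.68, the foot of the radical line on GV is 37.91 from G and the perpendicular offset is √(39.6² − 37.91²) = 11.45. Taking the left-of-GV solution: N = (22.28, 20.76).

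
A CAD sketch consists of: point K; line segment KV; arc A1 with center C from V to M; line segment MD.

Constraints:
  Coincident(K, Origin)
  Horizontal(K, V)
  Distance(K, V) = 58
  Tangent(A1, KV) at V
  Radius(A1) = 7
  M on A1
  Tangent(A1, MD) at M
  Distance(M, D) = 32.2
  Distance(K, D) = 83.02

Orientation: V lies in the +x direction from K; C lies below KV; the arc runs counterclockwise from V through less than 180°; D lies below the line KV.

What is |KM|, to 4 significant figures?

54.26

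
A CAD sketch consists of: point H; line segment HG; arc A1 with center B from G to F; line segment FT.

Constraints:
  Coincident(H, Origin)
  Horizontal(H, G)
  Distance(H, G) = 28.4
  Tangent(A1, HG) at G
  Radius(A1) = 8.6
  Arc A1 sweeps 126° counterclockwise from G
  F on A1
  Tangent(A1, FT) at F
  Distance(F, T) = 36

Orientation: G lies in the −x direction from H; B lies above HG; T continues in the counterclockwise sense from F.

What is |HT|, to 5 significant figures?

60.375

H is at the origin; H and G share the same y with |HG| = 28.4 and G on the −x side, so G = (-28.400, 0.0000). Since A1 is tangent to HG there, BG ⟂ HG, so B = G + (0, 8.6) = (-28.400, 8.6000). On A1, G sits at bearing -90° from B; a 126° counterclockwise sweep puts F at bearing 36°, so F = B + 8.6·(cos 36°, sin 36°) = (-21.442, 13.655). A1 meets FT tangentially, so BF is at right angles to FT, so FT runs along (−sin 36°, cos 36°); with |FT| = 36.0, T = (-42.603, 42.780). Then |HT| = |T − H| = 60.375.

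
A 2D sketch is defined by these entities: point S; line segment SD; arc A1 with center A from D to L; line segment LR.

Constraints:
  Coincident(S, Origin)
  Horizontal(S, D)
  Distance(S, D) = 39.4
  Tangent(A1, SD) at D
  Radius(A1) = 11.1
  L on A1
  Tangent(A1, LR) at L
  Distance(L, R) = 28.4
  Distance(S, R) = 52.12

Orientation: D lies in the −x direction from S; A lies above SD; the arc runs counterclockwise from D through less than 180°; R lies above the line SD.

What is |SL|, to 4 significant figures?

31.11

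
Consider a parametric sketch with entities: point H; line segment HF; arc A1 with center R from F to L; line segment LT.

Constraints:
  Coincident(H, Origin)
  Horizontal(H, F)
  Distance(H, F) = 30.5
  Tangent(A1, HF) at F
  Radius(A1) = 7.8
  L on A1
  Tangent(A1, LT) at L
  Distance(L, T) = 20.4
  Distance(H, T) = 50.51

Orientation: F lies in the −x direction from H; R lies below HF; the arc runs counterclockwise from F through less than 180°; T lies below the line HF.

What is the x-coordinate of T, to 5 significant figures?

-43.833

H is at the origin; H and F share the same y with |HF| = 30.5 and F on the −x side, so F = (-30.500, 0.0000). Since A1 is tangent to HF there, RF ⟂ HF, so R = F + (0, -7.8) = (-30.500, -7.8000). Since RL ⟂ LT (tangency), |RT| = √(7.8² + 20.4²) = 21.840 regardless of where L sits on A1. So T lies on both circle(H, 50.51) and circle(R, 21.840); the below-HF intersection is T = (-43.833, -25.098). L is the foot of the tangent from T: L = (-37.971, -5.5586).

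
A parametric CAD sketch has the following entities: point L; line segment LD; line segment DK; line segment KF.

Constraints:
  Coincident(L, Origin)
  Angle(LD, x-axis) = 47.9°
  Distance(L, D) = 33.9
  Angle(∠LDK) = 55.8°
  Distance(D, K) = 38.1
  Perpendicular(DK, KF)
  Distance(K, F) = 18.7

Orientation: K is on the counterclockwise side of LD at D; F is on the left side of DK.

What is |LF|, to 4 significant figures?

21.21

L is at the origin; LD runs at 47.9° with length 33.9, so D = 33.9·(cos 47.9°, sin 47.9°) = (22.73, 25.15). ∠LDK = 55.8°, so DK runs at 47.9° + (180° − 55.8°) = 172.1° from the x-axis; with |DK| = 38.1, K = D + 38.1·(cos 172.1°, sin 172.1°) = (-15.01, 30.39). DK ⟂ KF; with |KF| = 18.7 on the left of DK, F = K + 18.7·(-0.1374, -0.9905) = (-17.58, 11.87). Then |LF| = |F − L| = 21.21.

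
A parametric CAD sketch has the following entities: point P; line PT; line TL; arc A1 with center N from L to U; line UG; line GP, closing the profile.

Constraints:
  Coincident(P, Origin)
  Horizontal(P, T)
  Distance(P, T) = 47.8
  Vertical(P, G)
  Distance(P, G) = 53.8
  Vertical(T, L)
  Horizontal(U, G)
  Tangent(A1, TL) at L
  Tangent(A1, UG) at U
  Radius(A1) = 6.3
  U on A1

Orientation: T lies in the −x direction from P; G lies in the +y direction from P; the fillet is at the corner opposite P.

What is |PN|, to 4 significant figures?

63.08

P is at the origin; PT is horizontal with |PT| = 47.8 and T on the −x side, so T = (-47.80, 0.000). PG is vertical with |PG| = 53.8 and G on the +y side, so G = (0.000, 53.80). The virtual corner opposite P is at (-47.80, 53.80). A1 meets TL tangentially, so NL is at right angles to TL and since A1 is tangent to UG there, NU ⟂ UG, with radius 6.3, so the center N sits 6.3 in from both sides at N = (-41.50, 47.50). Then |PN| = |N − P| = 63.08.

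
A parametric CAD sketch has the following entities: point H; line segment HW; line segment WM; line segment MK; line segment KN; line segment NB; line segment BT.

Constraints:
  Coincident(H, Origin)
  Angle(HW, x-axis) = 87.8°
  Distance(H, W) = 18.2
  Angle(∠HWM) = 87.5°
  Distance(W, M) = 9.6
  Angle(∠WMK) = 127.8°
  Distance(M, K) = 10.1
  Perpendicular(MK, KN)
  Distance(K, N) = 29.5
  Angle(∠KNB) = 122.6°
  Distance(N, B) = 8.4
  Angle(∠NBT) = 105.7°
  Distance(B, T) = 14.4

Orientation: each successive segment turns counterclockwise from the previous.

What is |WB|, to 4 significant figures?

27.90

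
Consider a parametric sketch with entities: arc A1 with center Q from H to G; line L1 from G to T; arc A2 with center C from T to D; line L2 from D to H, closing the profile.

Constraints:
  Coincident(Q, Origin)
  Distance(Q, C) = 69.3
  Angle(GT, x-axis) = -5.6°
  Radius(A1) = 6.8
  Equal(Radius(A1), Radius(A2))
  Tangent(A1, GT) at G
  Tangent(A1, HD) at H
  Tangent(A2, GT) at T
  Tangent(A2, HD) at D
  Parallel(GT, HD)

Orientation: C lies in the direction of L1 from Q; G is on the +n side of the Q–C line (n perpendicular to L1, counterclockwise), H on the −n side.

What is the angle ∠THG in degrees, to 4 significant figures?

78.90°

The slot axis is L1's direction at -5.6°, so u = (cos -5.6°, sin -5.6°) = (0.9952, -0.09758) and n = (−sin -5.6°, cos -5.6°) = (0.09758, 0.9952). Q is at the origin and C lies 69.3 along u from Q, so C = 69.3·u = (68.97, -6.762). Tangency of A1 to both parallel lines with radius 6.8 puts G and H at Q ± 6.8·n: G = (0.6636, 6.768), H = (-0.6636, -6.768). Equal radii place T and D the same way about C: T = C + 6.8·n = (69.63, 0.005051), D = C − 6.8·n = (68.31, -13.53). Then cos ∠THG = HT·HG / (|HT||HG|), giving 78.90°.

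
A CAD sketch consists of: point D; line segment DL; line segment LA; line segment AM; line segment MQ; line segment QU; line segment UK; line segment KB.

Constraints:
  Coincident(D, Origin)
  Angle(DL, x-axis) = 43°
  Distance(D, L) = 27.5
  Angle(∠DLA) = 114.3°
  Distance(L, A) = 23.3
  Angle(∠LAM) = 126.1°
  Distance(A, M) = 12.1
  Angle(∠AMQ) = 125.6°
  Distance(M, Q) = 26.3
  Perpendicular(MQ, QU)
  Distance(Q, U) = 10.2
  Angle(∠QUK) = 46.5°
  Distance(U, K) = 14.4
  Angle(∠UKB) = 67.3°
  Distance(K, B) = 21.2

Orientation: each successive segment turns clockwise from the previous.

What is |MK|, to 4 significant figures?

15.86

D is at the origin; DL runs at 43.0° with length 27.5, so L = (20.11, 18.75). ∠DLA = 114.3° gives LA at -22.70° from the x-axis; with |LA| = 23.3, A = (41.61, 9.763). ∠LAM = 126.1° gives AM at -76.60° from the x-axis; with |AM| = 12.1, M = (44.41, -2.007). ∠AMQ = 125.6° gives MQ at -131.0° from the x-axis; with |MQ| = 26.3, Q = (27.16, -21.86). MQ ⟂ QU, so QU runs at 139.0°; with |QU| = 10.2, U = (19.46, -15.16). ∠QUK = 46.5° gives UK at 5.500° from the x-axis; with |UK| = 14.4, K = (33.79, -13.78). Then |MK| = |K − M| = 15.86.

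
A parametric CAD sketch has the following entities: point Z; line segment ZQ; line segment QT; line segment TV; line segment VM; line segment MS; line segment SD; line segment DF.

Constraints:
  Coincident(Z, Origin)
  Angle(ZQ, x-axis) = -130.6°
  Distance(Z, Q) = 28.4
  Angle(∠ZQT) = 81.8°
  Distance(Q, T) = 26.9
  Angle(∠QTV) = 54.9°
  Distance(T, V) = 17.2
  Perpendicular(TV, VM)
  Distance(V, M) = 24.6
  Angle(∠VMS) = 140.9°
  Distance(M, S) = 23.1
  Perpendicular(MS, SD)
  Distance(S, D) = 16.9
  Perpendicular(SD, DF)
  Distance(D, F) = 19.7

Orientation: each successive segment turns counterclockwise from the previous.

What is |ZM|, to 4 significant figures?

29.08

Z is at the origin; ZQ runs at -130.6° with length 28.4, so Q = (-18.48, -21.56). ∠ZQT = 81.8° gives QT at -32.40° from the x-axis; with |QT| = 26.9, T = (4.230, -35.98). ∠QTV = 54.9° gives TV at 92.70° from the x-axis; with |TV| = 17.2, V = (3.420, -18.80). The perpendicularity gives VM at right angles to TV, so VM runs at -177.3°; with |VM| = 24.6, M = (-21.15, -19.95). Then |ZM| = |M − Z| = 29.08.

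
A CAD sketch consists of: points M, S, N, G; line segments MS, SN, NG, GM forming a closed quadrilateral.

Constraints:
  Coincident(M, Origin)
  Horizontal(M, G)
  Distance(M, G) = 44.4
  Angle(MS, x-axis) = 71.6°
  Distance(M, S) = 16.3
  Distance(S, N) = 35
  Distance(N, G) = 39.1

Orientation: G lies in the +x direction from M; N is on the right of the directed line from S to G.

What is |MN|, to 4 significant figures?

21.75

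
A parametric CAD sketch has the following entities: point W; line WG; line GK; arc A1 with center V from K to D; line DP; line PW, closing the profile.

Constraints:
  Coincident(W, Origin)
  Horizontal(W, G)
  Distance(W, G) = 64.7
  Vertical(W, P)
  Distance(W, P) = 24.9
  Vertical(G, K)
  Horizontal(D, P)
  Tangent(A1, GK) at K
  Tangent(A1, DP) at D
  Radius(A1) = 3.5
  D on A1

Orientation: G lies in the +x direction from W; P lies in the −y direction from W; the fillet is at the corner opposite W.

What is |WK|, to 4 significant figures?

68.15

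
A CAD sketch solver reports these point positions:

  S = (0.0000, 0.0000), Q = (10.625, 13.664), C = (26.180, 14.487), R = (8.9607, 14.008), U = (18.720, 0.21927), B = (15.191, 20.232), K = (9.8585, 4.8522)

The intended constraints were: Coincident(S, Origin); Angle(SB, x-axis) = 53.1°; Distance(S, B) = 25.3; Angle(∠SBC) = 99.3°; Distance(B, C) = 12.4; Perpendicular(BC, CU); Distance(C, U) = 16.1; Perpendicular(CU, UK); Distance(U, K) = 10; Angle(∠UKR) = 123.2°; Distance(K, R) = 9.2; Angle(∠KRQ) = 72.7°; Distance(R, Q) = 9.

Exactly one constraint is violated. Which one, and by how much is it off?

Distance(R, Q) = 9 — off by 7.30.

S = (0.00, 0.00) ✓; SB at 53.10° ✓; |SB| = 25.30 ✓; ∠SBC = 99.30° ✓; |BC| = 12.40 ✓; ∠(BC, CU) = 90.00° ✓; |CU| = 16.10 ✓; ∠(CU, UK) = 90.00° ✓; |UK| = 10.00 ✓; ∠UKR = 123.2° ✓; |KR| = 9.200 ✓; ∠KRQ = 72.72° ✓; |RQ| = 1.699 ✗.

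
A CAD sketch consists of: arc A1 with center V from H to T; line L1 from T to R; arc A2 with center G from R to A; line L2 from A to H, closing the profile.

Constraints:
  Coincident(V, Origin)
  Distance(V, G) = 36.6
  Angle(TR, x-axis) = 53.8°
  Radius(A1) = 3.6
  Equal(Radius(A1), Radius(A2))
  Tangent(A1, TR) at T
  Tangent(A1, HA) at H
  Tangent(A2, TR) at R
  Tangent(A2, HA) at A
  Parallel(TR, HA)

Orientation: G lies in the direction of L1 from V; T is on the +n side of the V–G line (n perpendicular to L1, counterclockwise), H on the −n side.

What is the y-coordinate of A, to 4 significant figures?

27.41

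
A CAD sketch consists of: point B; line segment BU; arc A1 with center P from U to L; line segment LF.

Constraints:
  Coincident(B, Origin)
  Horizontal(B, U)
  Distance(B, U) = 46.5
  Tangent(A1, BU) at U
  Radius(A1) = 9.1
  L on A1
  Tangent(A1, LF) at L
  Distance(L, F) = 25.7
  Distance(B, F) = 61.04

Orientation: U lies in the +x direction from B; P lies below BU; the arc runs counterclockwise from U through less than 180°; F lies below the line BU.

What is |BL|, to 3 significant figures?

40.4

Checks: |PL| = 9.100 ✓; ∠(PL, LF) = 90.00° ✓; |LF| = 25.70 ✓; |BF| = 61.04 ✓.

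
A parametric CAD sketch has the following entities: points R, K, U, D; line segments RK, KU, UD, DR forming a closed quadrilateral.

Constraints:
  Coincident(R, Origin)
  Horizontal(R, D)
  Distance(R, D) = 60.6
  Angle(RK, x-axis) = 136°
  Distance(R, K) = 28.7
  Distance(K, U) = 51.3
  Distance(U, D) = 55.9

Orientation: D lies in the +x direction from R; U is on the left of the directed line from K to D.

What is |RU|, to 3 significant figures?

49.9

Checks: |KU| = 51.30 ✓; |UD| = 55.90 ✓.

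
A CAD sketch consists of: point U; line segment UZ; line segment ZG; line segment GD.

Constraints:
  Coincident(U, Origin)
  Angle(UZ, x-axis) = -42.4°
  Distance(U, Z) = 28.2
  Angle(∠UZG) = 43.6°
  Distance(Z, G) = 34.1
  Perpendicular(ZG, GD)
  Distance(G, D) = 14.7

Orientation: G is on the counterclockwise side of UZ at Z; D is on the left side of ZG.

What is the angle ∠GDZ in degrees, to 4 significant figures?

66.68°

∠UZG = 43.6°, so ZG runs at -42.4° + (180° − 43.6°) = 94.00° from the x-axis; with |ZG| = 34.1, G = Z + 34.1·(cos 94.00°, sin 94.00°) = (18.45, 15.00). ZG ⟂ GD; with |GD| = 14.7 on the left of ZG, D = G + 14.7·(-0.9976, -0.06976) = (3.782, 13.98). Then cos ∠GDZ = DG·DZ / (|DG||DZ|), giving 66.68°.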